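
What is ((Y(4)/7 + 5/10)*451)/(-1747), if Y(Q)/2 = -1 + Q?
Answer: -8569/24458 ≈ -0.35036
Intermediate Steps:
Y(Q) = -2 + 2*Q (Y(Q) = 2*(-1 + Q) = -2 + 2*Q)
((Y(4)/7 + 5/10)*451)/(-1747) = (((-2 + 2*4)/7 + 5/10)*451)/(-1747) = (((-2 + 8)*(1/7) + 5*(1/10))*451)*(-1/1747) = ((6*(1/7) + 1/2)*451)*(-1/1747) = ((6/7 + 1/2)*451)*(-1/1747) = ((19/14)*451)*(-1/1747) = (8569/14)*(-1/1747) = -8569/24458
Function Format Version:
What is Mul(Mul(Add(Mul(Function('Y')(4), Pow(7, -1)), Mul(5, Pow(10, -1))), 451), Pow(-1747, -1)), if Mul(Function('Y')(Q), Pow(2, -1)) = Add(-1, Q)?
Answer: Rational(-8569, 24458) ≈ -0.35036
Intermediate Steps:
Function('Y')(Q) = Add(-2, Mul(2, Q)) (Function('Y')(Q) = Mul(2, Add(-1, Q)) = Add(-2, Mul(2, Q)))
Mul(Mul(Add(Mul(Function('Y')(4), Pow(7, -1)), Mul(5, Pow(10, -1))), 451), Pow(-1747, -1)) = Mul(Mul(Add(Mul(Add(-2, Mul(2, 4)), Pow(7, -1)), Mul(5, Pow(10, -1))), 451), Pow(-1747, -1)) = Mul(Mul(Add(Mul(Add(-2, 8), Rational(1, 7)), Mul(5, Rational(1, 10))), 451), Rational(-1, 1747)) = Mul(Mul(Add(Mul(6, Rational(1, 7)), Rational(1, 2)), 451), Rational(-1, 1747)) = Mul(Mul(Add(Rational(6, 7), Rational(1, 2)), 451), Rational(-1, 1747)) = Mul(Mul(Rational(19, 14), 451), Rational(-1, 1747)) = Mul(Rational(8569, 14), Rational(-1, 1747)) = Rational(-8569, 24458)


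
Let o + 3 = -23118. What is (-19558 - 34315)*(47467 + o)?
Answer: -1311592058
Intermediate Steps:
o = -23121 (o = -3 - 23118 = -23121)
(-19558 - 34315)*(47467 + o) = (-19558 - 34315)*(47467 - 23121) = -53873*24346 = -1311592058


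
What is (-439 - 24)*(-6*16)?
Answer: 44448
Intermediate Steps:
(-439 - 24)*(-6*16) = -463*(-96) = 44448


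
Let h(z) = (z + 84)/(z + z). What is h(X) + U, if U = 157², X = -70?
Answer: 246489/10 ≈ 24649.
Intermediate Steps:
h(z) = (84 + z)/(2*z) (h(z) = (84 + z)/((2*z)) = (84 + z)*(1/(2*z)) = (84 + z)/(2*z))
U = 24649
h(X) + U = (½)*(84 - 70)/(-70) + 24649 = (½)*(-1/70)*14 + 24649 = -⅒ + 24649 = 246489/10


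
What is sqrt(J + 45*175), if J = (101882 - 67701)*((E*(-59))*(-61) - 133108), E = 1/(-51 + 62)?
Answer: 8*I*sqrt(8580740091)/11 ≈ 67369.0*I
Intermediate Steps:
E = 1/11 ≈ 0.090909
J = -49924392609/11 (J = (101882 - 67701)*(((1/11)*(-59))*(-61) - 133108) = 34181*(-59/11*(-61) - 133108) = 34181*(3599/11 - 133108) = 34181*(-1460589/11) = -49924392609/11 ≈ -4.5386e+9)
sqrt(J + 45*175) = sqrt(-49924392609/11 + 45*175) = sqrt(-49924392609/11 + 7875) = sqrt(-49924305984/11) = 8*I*sqrt(8580740091)/11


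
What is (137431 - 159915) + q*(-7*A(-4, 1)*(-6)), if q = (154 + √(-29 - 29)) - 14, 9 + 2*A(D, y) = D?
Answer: -60704 - 273*I*√58 ≈ -60704.0 - 2079.1*I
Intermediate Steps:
A(D, y) = -9/2 + D/2
q = 140 + I*√58 (q = (154 + √(-58)) - 14 = (154 + I*√58) - 14 = 140 + I*√58 ≈ 140.0 + 7.6158*I)
(137431 - 159915) + q*(-7*A(-4, 1)*(-6)) = (137431 - 159915) + (140 + I*√58)*(-7*(-9/2 + (½)*(-4))*(-6)) = -22484 + (140 + I*√58)*(-7*(-9/2 - 2)*(-6)) = -22484 + (140 + I*√58)*(-7*(-13/2)*(-6)) = -22484 + (140 + I*√58)*((91/2)*(-6)) = -22484 + (140 + I*√58)*(-273) = -22484 + (-38220 - 273*I*√58) = -60704 - 273*I*√58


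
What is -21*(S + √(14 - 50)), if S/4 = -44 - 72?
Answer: 9744 - 126*I ≈ 9744.0 - 126.0*I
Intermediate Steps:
S = -464 (S = 4*(-44 - 72) = 4*(-116) = -464)
-21*(S + √(14 - 50)) = -21*(-464 + √(14 - 50)) = -21*(-464 + √(-36)) = -21*(-464 + 6*I) = 9744 - 126*I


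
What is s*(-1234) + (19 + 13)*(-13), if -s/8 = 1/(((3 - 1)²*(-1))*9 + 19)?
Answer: -16944/17 ≈ -996.71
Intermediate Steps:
s = 8/17 (s = -8/(((3 - 1)²*(-1))*9 + 19) = -8/((2²*(-1))*9 + 19) = -8/((4*(-1))*9 + 19) = -8/(-4*9 + 19) = -8/(-36 + 19) = -8/(-17) = -8*(-1/17) = 8/17 ≈ 0.47059)
s*(-1234) + (19 + 13)*(-13) = (8/17)*(-1234) + (19 + 13)*(-13) = -9872/17 + 32*(-13) = -9872/17 - 416 = -16944/17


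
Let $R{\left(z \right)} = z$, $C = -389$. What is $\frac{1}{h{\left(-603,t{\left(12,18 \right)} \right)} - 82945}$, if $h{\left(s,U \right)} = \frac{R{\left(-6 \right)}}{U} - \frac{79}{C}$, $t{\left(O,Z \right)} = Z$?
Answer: $- \frac{1167}{96796967} \approx -1.2056 \cdot 10^{-5}$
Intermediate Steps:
$h{\left(s,U \right)} = \frac{79}{389} - \frac{6}{U}$ ($h{\left(s,U \right)} = - \frac{6}{U} - \frac{79}{-389} = - \frac{6}{U} - - \frac{79}{389} = - \frac{6}{U} + \frac{79}{389} = \frac{79}{389} - \frac{6}{U}$)
$\frac{1}{h{\left(-603,t{\left(12,18 \right)} \right)} - 82945} = \frac{1}{\left(\frac{79}{389} - \frac{6}{18}\right) - 82945} = \frac{1}{\left(\frac{79}{389} - \frac{1}{3}\right) - 82945} = \frac{1}{- \frac{152}{1167} - 82945} = \frac{1}{- \frac{96796967}{1167}} = - \frac{1167}{96796967}$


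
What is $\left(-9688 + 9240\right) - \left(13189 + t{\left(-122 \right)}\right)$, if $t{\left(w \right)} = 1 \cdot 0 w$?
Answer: $-13637$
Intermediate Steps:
$t{\left(w \right)} = 0$ ($t{\left(w \right)} = 0 w = 0$)
$\left(-9688 + 9240\right) - \left(13189 + t{\left(-122 \right)}\right) = \left(-9688 + 9240\right) - 13189 = -448 + \left(-13189 + 0\right) = -448 - 13189 = -13637$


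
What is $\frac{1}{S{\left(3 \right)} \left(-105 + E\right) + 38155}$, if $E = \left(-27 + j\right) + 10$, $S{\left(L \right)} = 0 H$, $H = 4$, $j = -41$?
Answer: $\frac{1}{38155} \approx 2.6209 \cdot 10^{-5}$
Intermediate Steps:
$S{\left(L \right)} = 0$ ($S{\left(L \right)} = 0 \cdot 4 = 0$)
$E = -58$ ($E = \left(-27 - 41\right) + 10 = -68 + 10 = -58$)
$\frac{1}{S{\left(3 \right)} \left(-105 + E\right) + 38155} = \frac{1}{0 \left(-105 - 58\right) + 38155} = \frac{1}{0 \left(-163\right) + 38155} = \frac{1}{0 + 38155} = \frac{1}{38155}$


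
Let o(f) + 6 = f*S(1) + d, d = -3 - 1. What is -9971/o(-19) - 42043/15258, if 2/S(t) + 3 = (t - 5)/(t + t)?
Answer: 42232393/10172 ≈ 4151.8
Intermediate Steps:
S(t) = 2/(-3 + (-5 + t)/(2*t)) (S(t) = 2/(-3 + (t - 5)/(t + t)) = 2/(-3 + (-5 + t)/((2*t))) = 2/(-3 + (-5 + t)*(1/(2*t))) = 2/(-3 + (-5 + t)/(2*t)))
d = -4
o(f) = -10 - 2*f/5 (o(f) = -6 + (f*(-4*1/(5 + 5*1)) - 4) = -6 + (f*(-4*1/(5 + 5)) - 4) = -6 + (f*(-4*1/10) - 4) = -6 + (f*(-4*1*⅒) - 4) = -6 + (f*(-⅖) - 4) = -6 + (-2*f/5 - 4) = -6 + (-4 - 2*f/5) = -10 - 2*f/5)
-9971/o(-19) - 42043/15258 = -9971/(-10 - ⅖*(-19)) - 42043/15258 = -9971/(-10 + 38/5) - 42043*1/15258 = -9971/(-12/5) - 42043/15258 = -9971*(-5/12) - 42043/15258 = 49855/12 - 42043/15258 = 42232393/10172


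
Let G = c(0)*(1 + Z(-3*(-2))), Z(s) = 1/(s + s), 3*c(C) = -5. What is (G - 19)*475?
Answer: -355775/36 ≈ -9882.6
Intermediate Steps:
c(C) = -5/3 (c(C) = (⅓)*(-5) = -5/3)
Z(s) = 1/(2*s)
G = -65/36 (G = -5*(1 + 1/(2*((-3*(-2)))))/3 = -5*(1 + (½)/6)/3 = -5*(1 + (½)*(⅙))/3 = -5*(1 + 1/12)/3 = -5/3*13/12 = -65/36 ≈ -1.8056)
(G - 19)*475 = (-65/36 - 19)*475 = -749/36*475 = -355775/36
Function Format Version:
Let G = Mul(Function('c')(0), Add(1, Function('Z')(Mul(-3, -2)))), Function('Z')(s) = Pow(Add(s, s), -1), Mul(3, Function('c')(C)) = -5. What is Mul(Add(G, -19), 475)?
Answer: Rational(-355775, 36) ≈ -9882.6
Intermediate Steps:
Function('c')(C) = Rational(-5, 3) (Function('c')(C) = Mul(Rational(1, 3), -5) = Rational(-5, 3))
Function('Z')(s) = Mul(Rational(1, 2), Pow(s, -1)) (Function('Z')(s) = Pow(Mul(2, s), -1) = Mul(Rational(1, 2), Pow(s, -1)))
G = Rational(-65, 36) (G = Mul(Rational(-5, 3), Add(1, Mul(Rational(1, 2), Pow(Mul(-3, -2), -1)))) = Mul(Rational(-5, 3), Add(1, Mul(Rational(1, 2), Pow(6, -1)))) = Mul(Rational(-5, 3), Add(1, Mul(Rational(1, 2), Rational(1, 6)))) = Mul(Rational(-5, 3), Add(1, Rational(1, 12))) = Mul(Rational(-5, 3), Rational(13, 12)) = Rational(-65, 36) ≈ -1.8056)
Mul(Add(G, -19), 475) = Mul(Add(Rational(-65, 36), -19), 475) = Mul(Rational(-749, 36), 475) = Rational(-355775, 36)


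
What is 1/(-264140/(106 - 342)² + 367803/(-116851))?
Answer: -1627033324/12837544757 ≈ -0.12674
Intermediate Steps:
1/(-264140/(106 - 342)² + 367803/(-116851)) = 1/(-264140/((-236)²) + 367803*(-1/116851)) = 1/(-264140/55696 - 367803/116851) = 1/(-264140*1/55696 - 367803/116851) = 1/(-66035/13924 - 367803/116851) = 1/(-12837544757/1627033324) = -1627033324/12837544757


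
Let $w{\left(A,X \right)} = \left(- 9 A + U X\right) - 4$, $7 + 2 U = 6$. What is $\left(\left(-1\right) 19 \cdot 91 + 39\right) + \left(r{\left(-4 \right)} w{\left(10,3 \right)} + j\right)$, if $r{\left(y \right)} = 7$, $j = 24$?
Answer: $- \frac{4669}{2} \approx -2334.5$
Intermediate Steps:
$U = - \frac{1}{2}$ ($U = - \frac{7}{2} + \frac{1}{2} \cdot 6 = - \frac{7}{2} + 3 = - \frac{1}{2} \approx -0.5$)
$w{\left(A,X \right)} = -4 - 9 A - \frac{X}{2}$ ($w{\left(A,X \right)} = \left(- 9 A - \frac{X}{2}\right) - 4 = -4 - 9 A - \frac{X}{2}$)
$\left(\left(-1\right) 19 \cdot 91 + 39\right) + \left(r{\left(-4 \right)} w{\left(10,3 \right)} + j\right) = \left(\left(-1\right) 19 \cdot 91 + 39\right) + \left(7 \left(-4 - 90 - \frac{3}{2}\right) + 24\right) = \left(\left(-19\right) 91 + 39\right) + \left(7 \left(-4 - 90 - \frac{3}{2}\right) + 24\right) = \left(-1729 + 39\right) + \left(7 \left(- \frac{191}{2}\right) + 24\right) = -1690 + \left(- \frac{1337}{2} + 24\right) = -1690 - \frac{1289}{2} = - \frac{4669}{2}$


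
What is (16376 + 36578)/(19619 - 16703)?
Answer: 26477/1458 ≈ 18.160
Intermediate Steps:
(16376 + 36578)/(19619 - 16703) = 52954/2916 = 52954*(1/2916) = 26477/1458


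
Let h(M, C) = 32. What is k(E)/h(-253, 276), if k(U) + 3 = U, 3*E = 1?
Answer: -1/12 ≈ -0.083333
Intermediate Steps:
E = ⅓ (E = (⅓)*1 = ⅓ ≈ 0.33333)
k(U) = -3 + U
k(E)/h(-253, 276) = (-3 + ⅓)/32 = -8/3*1/32 = -1/12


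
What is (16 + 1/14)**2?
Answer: 50625/196 ≈ 258.29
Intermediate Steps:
(16 + 1/14)**2 = (225/14)**2 = 50625/196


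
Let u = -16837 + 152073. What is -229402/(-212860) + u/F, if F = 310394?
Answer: 24997834837/16517616710 ≈ 1.5134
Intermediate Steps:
u = 135236
-229402/(-212860) + u/F = -229402/(-212860) + 135236/310394 = -229402*(-1/212860) + 135236*(1/310394) = 114701/106430 + 67618/155197 = 24997834837/16517616710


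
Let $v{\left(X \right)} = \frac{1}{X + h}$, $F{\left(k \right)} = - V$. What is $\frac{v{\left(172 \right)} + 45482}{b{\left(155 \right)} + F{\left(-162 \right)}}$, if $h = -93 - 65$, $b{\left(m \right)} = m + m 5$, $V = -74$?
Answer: $\frac{636749}{14056} \approx 45.301$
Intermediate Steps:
$F{\left(k \right)} = 74$ ($F{\left(k \right)} = \left(-1\right) \left(-74\right) = 74$)
$b{\left(m \right)} = 6 m$ ($b{\left(m \right)} = m + 5 m = 6 m$)
$h = -158$
$v{\left(X \right)} = \frac{1}{-158 + X}$ ($v{\left(X \right)} = \frac{1}{X - 158} = \frac{1}{-158 + X}$)
$\frac{v{\left(172 \right)} + 45482}{b{\left(155 \right)} + F{\left(-162 \right)}} = \frac{\frac{1}{-158 + 172} + 45482}{6 \cdot 155 + 74} = \frac{\frac{1}{14} + 45482}{930 + 74} = \frac{\frac{1}{14} + 45482}{1004} = \frac{636749}{14} \cdot \frac{1}{1004} = \frac{636749}{14056}$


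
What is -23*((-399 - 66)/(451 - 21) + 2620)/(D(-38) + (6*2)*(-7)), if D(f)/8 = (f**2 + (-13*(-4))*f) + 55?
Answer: 5180221/335400 ≈ 15.445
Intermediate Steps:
D(f) = 440 + 8*f**2 + 416*f (D(f) = 8*((f**2 + (-13*(-4))*f) + 55) = 8*((f**2 + 52*f) + 55) = 8*(55 + f**2 + 52*f) = 440 + 8*f**2 + 416*f)
-23*((-399 - 66)/(451 - 21) + 2620)/(D(-38) + (6*2)*(-7)) = -23*((-399 - 66)/(451 - 21) + 2620)/((440 + 8*(-38)**2 + 416*(-38)) + (6*2)*(-7)) = -23*(-465/430 + 2620)/((440 + 8*1444 - 15808) + 12*(-7)) = -23*(-465*1/430 + 2620)/((440 + 11552 - 15808) - 84) = -23*(-93/86 + 2620)/(-3816 - 84) = -5180221/(86*(-3900)) = -5180221*(-1)/(86*3900) = -23*(-225227/335400) = 5180221/335400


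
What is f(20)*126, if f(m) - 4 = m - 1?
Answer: 2898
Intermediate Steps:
f(m) = 3 + m (f(m) = 4 + (m - 1) = 4 + (-1 + m) = 3 + m)
f(20)*126 = (3 + 20)*126 = 23*126 = 2898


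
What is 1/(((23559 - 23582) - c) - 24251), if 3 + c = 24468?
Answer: -1/48739 ≈ -2.0517e-5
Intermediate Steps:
c = 24465 (c = -3 + 24468 = 24465)
1/(((23559 - 23582) - c) - 24251) = 1/(((23559 - 23582) - 1*24465) - 24251) = 1/((-23 - 24465) - 24251) = 1/(-24488 - 24251) = 1/(-48739) = -1/48739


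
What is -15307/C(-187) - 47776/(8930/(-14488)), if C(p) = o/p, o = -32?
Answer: -1705797177/142880 ≈ -11939.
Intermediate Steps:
C(p) = -32/p
-15307/C(-187) - 47776/(8930/(-14488)) = -15307/((-32/(-187))) - 47776/(8930/(-14488)) = -15307/((-32*(-1/187))) - 47776/(8930*(-1/14488)) = -15307/32/187 - 47776/(-4465/7244) = -15307*187/32 - 47776*(-7244/4465) = -2862409/32 + 346089344/4465 = -1705797177/142880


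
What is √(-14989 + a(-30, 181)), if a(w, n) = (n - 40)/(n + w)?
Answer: I*√341742898/151 ≈ 122.43*I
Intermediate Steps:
a(w, n) = (-40 + n)/(n + w)
√(-14989 + a(-30, 181)) = √(-14989 + (-40 + 181)/(181 - 30)) = √(-14989 + 141/151) = √(-2263198/151) = I*√341742898/151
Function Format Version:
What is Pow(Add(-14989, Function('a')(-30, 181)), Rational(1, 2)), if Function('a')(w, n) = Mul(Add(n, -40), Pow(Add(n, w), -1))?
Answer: Mul(Rational(1, 151), I, Pow(341742898, Rational(1, 2))) ≈ Mul(122.43, I)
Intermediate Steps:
Function('a')(w, n) = Mul(Pow(Add(n, w), -1), Add(-40, n)) (Function('a')(w, n) = Mul(Add(-40, n), Pow(Add(n, w), -1)) = Mul(Pow(Add(n, w), -1), Add(-40, n)))
Pow(Add(-14989, Function('a')(-30, 181)), Rational(1, 2)) = Pow(Add(-14989, Mul(Pow(Add(181, -30), -1), Add(-40, 181))), Rational(1, 2)) = Pow(Add(-14989, Mul(Pow(151, -1), 141)), Rational(1, 2)) = Pow(Add(-14989, Mul(Rational(1, 151), 141)), Rational(1, 2)) = Pow(Add(-14989, Rational(141, 151)), Rational(1, 2)) = Pow(Rational(-2263198, 151), Rational(1, 2)) = Mul(Rational(1, 151), I, Pow(341742898, Rational(1, 2)))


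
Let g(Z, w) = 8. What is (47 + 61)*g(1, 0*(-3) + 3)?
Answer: 864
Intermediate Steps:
(47 + 61)*g(1, 0*(-3) + 3) = (47 + 61)*8 = 108*8 = 864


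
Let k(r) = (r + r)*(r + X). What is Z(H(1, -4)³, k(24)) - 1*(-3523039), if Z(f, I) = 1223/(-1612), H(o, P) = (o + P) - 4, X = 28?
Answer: 5679137645/1612 ≈ 3.5230e+6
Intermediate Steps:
H(o, P) = -4 + P + o (H(o, P) = (P + o) - 4 = -4 + P + o)
k(r) = 2*r*(28 + r) (k(r) = (r + r)*(r + 28) = (2*r)*(28 + r) = 2*r*(28 + r))
Z(f, I) = -1223/1612 (Z(f, I) = 1223*(-1/1612) = -1223/1612)
Z(H(1, -4)³, k(24)) - 1*(-3523039) = -1223/1612 - 1*(-3523039) = -1223/1612 + 3523039 = 5679137645/1612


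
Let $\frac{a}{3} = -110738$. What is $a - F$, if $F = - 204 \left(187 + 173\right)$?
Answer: $-258774$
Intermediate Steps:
$a = -332214$ ($a = 3 \left(-110738\right) = -332214$)
$F = -73440$ ($F = \left(-204\right) 360 = -73440$)
$a - F = -332214 - -73440 = -332214 + 73440 = -258774$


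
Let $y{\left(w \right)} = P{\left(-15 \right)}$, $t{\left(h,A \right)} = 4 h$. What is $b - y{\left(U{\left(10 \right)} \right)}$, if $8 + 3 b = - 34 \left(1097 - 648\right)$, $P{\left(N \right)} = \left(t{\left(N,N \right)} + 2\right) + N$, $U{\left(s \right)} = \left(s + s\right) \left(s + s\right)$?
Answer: $- \frac{15055}{3} \approx -5018.3$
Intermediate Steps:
$U{\left(s \right)} = 4 s^{2}$ ($U{\left(s \right)} = 2 s 2 s = 4 s^{2}$)
$P{\left(N \right)} = 2 + 5 N$ ($P{\left(N \right)} = \left(4 N + 2\right) + N = \left(2 + 4 N\right) + N = 2 + 5 N$)
$y{\left(w \right)} = -73$ ($y{\left(w \right)} = 2 + 5 \left(-15\right) = 2 - 75 = -73$)
$b = - \frac{15274}{3}$ ($b = - \frac{8}{3} + \frac{\left(-34\right) \left(1097 - 648\right)}{3} = - \frac{8}{3} + \frac{\left(-34\right) 449}{3} = - \frac{8}{3} + \frac{1}{3} \left(-15266\right) = - \frac{8}{3} - \frac{15266}{3} = - \frac{15274}{3} \approx -5091.3$)
$b - y{\left(U{\left(10 \right)} \right)} = - \frac{15274}{3} - -73 = - \frac{15274}{3} + 73 = - \frac{15055}{3}$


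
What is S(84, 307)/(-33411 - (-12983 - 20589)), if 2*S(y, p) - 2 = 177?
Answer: 179/322 ≈ 0.55590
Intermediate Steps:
S(y, p) = 179/2 (S(y, p) = 1 + (½)*177 = 1 + 177/2 = 179/2)
S(84, 307)/(-33411 - (-12983 - 20589)) = 179/(2*(-33411 - (-12983 - 20589))) = 179/(2*(-33411 - 1*(-33572))) = 179/(2*(-33411 + 33572)) = (179/2)/161 = (179/2)*(1/161) = 179/322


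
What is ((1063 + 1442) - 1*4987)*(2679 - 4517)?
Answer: 4561916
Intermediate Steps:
((1063 + 1442) - 1*4987)*(2679 - 4517) = (2505 - 4987)*(-1838) = -2482*(-1838) = 4561916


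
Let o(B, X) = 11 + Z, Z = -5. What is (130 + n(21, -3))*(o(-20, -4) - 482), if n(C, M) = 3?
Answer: -63308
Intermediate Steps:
o(B, X) = 6 (o(B, X) = 11 - 5 = 6)
(130 + n(21, -3))*(o(-20, -4) - 482) = (130 + 3)*(6 - 482) = 133*(-476) = -63308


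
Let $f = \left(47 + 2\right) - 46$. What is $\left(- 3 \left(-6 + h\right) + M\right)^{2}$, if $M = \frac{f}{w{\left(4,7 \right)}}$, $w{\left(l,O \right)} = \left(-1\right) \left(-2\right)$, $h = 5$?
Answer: $\frac{81}{4} \approx 20.25$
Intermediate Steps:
$f = 3$ ($f = 49 - 46 = 3$)
$w{\left(l,O \right)} = 2$
$M = \frac{3}{2} \approx 1.5$
$\left(- 3 \left(-6 + h\right) + M\right)^{2} = \left(- 3 \left(-6 + 5\right) + \frac{3}{2}\right)^{2} = \left(\left(-3\right) \left(-1\right) + \frac{3}{2}\right)^{2} = \left(3 + \frac{3}{2}\right)^{2} = \left(\frac{9}{2}\right)^{2} = \frac{81}{4}$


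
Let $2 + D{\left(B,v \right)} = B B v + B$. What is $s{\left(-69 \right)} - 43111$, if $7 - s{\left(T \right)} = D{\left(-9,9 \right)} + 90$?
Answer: $-43912$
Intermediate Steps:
$D{\left(B,v \right)} = -2 + B + v B^{2}$ ($D{\left(B,v \right)} = -2 + \left(B B v + B\right) = -2 + \left(B^{2} v + B\right) = -2 + \left(v B^{2} + B\right) = -2 + \left(B + v B^{2}\right) = -2 + B + v B^{2}$)
$s{\left(T \right)} = -801$ ($s{\left(T \right)} = 7 - \left(\left(-2 - 9 + 9 \left(-9\right)^{2}\right) + 90\right) = 7 - \left(\left(-2 - 9 + 9 \cdot 81\right) + 90\right) = 7 - \left(\left(-2 - 9 + 729\right) + 90\right) = 7 - \left(718 + 90\right) = 7 - 808 = -801$)
$s{\left(-69 \right)} - 43111 = -801 - 43111 = -43912$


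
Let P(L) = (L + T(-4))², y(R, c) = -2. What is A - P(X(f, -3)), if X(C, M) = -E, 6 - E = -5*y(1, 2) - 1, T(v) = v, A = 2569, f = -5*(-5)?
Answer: 2568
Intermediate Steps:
f = 25
E = -3 (E = 6 - (-5*(-2) - 1) = 6 - (10 - 1) = 6 - 1*9 = 6 - 9 = -3)
X(C, M) = 3 (X(C, M) = -1*(-3) = 3)
P(L) = (-4 + L)² (P(L) = (L - 4)² = (-4 + L)²)
A - P(X(f, -3)) = 2569 - (-4 + 3)² = 2569 - 1*(-1)² = 2569 - 1*1 = 2569 - 1 = 2568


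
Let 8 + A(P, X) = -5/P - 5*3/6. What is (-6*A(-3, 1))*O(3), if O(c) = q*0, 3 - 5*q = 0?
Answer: 0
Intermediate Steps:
q = ⅗ (q = ⅗ - ⅕*0 = ⅗ + 0 = ⅗ ≈ 0.60000)
O(c) = 0 (O(c) = (⅗)*0 = 0)
A(P, X) = -21/2 - 5/P (A(P, X) = -8 + (-5/P - 5*3/6) = -8 + (-5/P - 15*⅙) = -8 + (-5/P - 5/2) = -8 + (-5/2 - 5/P) = -21/2 - 5/P)
(-6*A(-3, 1))*O(3) = -6*(-21/2 - 5/(-3))*0 = -6*(-21/2 - 5*(-⅓))*0 = -6*(-21/2 + 5/3)*0 = -6*(-53/6)*0 = 53*0 = 0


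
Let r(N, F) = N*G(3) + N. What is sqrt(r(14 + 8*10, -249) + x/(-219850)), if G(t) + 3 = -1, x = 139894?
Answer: I*sqrt(136609500409)/21985 ≈ 16.812*I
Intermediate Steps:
G(t) = -4 (G(t) = -3 - 1 = -4)
r(N, F) = -3*N (r(N, F) = N*(-4) + N = -4*N + N = -3*N)
sqrt(r(14 + 8*10, -249) + x/(-219850)) = sqrt(-3*(14 + 8*10) + 139894/(-219850)) = sqrt(-3*(14 + 80) + 139894*(-1/219850)) = sqrt(-3*94 - 69947/109925) = sqrt(-282 - 69947/109925) = sqrt(-31068797/109925) = I*sqrt(136609500409)/21985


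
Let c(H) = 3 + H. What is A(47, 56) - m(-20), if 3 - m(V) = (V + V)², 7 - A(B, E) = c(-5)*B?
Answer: 1698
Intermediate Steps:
A(B, E) = 7 + 2*B (A(B, E) = 7 - (3 - 5)*B = 7 - (-2)*B = 7 + 2*B)
m(V) = 3 - 4*V² (m(V) = 3 - (V + V)² = 3 - (2*V)² = 3 - 4*V²)
A(47, 56) - m(-20) = (7 + 2*47) - (3 - 4*(-20)²) = (7 + 94) - (3 - 4*400) = 101 - (3 - 1600) = 101 - 1*(-1597) = 101 + 1597 = 1698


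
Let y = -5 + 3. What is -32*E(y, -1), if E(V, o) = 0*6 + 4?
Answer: -128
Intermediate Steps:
y = -2
E(V, o) = 4 (E(V, o) = 0 + 4 = 4)
-32*E(y, -1) = -32*4 = -128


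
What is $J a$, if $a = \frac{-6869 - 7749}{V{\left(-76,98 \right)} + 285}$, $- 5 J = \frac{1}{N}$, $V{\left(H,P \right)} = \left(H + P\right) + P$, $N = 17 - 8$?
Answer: $\frac{14618}{18225} \approx 0.80208$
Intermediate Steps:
$N = 9$ ($N = 17 - 8 = 9$)
$V{\left(H,P \right)} = H + 2 P$
$J = - \frac{1}{45}$ ($J = - \frac{1}{5 \cdot 9} = \left(- \frac{1}{5}\right) \frac{1}{9} = - \frac{1}{45} \approx -0.022222$)
$a = - \frac{14618}{405}$ ($a = \frac{-6869 - 7749}{\left(-76 + 2 \cdot 98\right) + 285} = - \frac{14618}{\left(-76 + 196\right) + 285} = - \frac{14618}{120 + 285} = - \frac{14618}{405} \approx -36.094$)
$J a = \left(- \frac{1}{45}\right) \left(- \frac{14618}{405}\right) = \frac{14618}{18225}$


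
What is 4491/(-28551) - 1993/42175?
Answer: -82103356/401379475 ≈ -0.20455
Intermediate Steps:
4491/(-28551) - 1993/42175 = 4491*(-1/28551) - 1993*1/42175 = -1497/9517 - 1993/42175 = -82103356/401379475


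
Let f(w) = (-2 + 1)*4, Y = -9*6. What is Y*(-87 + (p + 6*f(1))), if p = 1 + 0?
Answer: 5940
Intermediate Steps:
Y = -54
p = 1
f(w) = -4 (f(w) = -1*4 = -4)
Y*(-87 + (p + 6*f(1))) = -54*(-87 + (1 + 6*(-4))) = -54*(-87 + (1 - 24)) = -54*(-87 - 23) = -54*(-110) = 5940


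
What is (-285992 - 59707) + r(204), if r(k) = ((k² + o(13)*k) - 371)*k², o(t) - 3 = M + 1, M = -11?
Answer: 1656678573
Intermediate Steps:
o(t) = -7 (o(t) = 3 + (-11 + 1) = 3 - 10 = -7)
r(k) = k²*(-371 + k² - 7*k) (r(k) = ((k² - 7*k) - 371)*k² = (-371 + k² - 7*k)*k² = k²*(-371 + k² - 7*k))
(-285992 - 59707) + r(204) = (-285992 - 59707) + 204²*(-371 + 204² - 7*204) = -345699 + 41616*(-371 + 41616 - 1428) = -345699 + 41616*39817 = -345699 + 1657024272 = 1656678573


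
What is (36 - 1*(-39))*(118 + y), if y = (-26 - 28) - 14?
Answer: 3750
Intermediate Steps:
y = -68 (y = -54 - 14 = -68)
(36 - 1*(-39))*(118 + y) = (36 - 1*(-39))*(118 - 68) = (36 + 39)*50 = 75*50 = 3750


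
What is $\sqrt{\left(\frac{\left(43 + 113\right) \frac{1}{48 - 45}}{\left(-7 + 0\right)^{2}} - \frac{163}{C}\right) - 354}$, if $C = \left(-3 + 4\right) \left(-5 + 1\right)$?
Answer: $\frac{i \sqrt{61189}}{14} \approx 17.669 i$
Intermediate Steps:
$C = -4$ ($C = 1 \left(-4\right) = -4$)
$\sqrt{\left(\frac{\left(43 + 113\right) \frac{1}{48 - 45}}{\left(-7 + 0\right)^{2}} - \frac{163}{C}\right) - 354} = \sqrt{\left(\frac{\left(43 + 113\right) \frac{1}{48 - 45}}{\left(-7 + 0\right)^{2}} - \frac{163}{-4}\right) - 354} = \sqrt{\left(\frac{156 \cdot \frac{1}{3}}{\left(-7\right)^{2}} - - \frac{163}{4}\right) - 354} = \sqrt{\left(\frac{156 \cdot \frac{1}{3}}{49} + \frac{163}{4}\right) - 354} = \sqrt{\left(52 \cdot \frac{1}{49} + \frac{163}{4}\right) - 354} = \sqrt{\left(\frac{52}{49} + \frac{163}{4}\right) - 354} = \sqrt{\frac{8195}{196} - 354} = \sqrt{- \frac{61189}{196}} = \frac{i \sqrt{61189}}{14}$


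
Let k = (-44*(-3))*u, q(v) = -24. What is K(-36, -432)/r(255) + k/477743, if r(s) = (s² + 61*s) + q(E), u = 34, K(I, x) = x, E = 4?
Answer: 1847028/458155537 ≈ 0.0040314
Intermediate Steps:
r(s) = -24 + s² + 61*s (r(s) = (s² + 61*s) - 24 = -24 + s² + 61*s)
k = 4488 (k = -44*(-3)*34 = 132*34 = 4488)
K(-36, -432)/r(255) + k/477743 = -432/(-24 + 255² + 61*255) + 4488/477743 = -432/(-24 + 65025 + 15555) + 4488*(1/477743) = -432/80556 + 4488/477743 = -432*1/80556 + 4488/477743 = -36/6713 + 4488/477743 = 1847028/458155537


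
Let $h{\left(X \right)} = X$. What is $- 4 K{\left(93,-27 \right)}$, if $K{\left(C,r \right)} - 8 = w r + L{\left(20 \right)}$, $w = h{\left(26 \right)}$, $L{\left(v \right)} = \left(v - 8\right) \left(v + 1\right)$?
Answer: $1768$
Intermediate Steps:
$L{\left(v \right)} = \left(1 + v\right) \left(-8 + v\right)$ ($L{\left(v \right)} = \left(-8 + v\right) \left(1 + v\right) = \left(1 + v\right) \left(-8 + v\right)$)
$w = 26$
$K{\left(C,r \right)} = 260 + 26 r$ ($K{\left(C,r \right)} = 8 + \left(26 r - \left(148 - 400\right)\right) = 8 + \left(26 r - -252\right) = 8 + \left(26 r + 252\right) = 8 + \left(252 + 26 r\right) = 260 + 26 r$)
$- 4 K{\left(93,-27 \right)} = - 4 \left(260 + 26 \left(-27\right)\right) = - 4 \left(260 - 702\right) = \left(-4\right) \left(-442\right) = 1768$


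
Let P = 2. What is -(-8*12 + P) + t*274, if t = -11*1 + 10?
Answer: -180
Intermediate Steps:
t = -1 (t = -11 + 10 = -1)
-(-8*12 + P) + t*274 = -(-8*12 + 2) - 1*274 = -(-96 + 2) - 274 = -1*(-94) - 274 = 94 - 274 = -180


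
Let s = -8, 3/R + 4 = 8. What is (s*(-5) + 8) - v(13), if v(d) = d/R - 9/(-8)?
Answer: 709/24 ≈ 29.542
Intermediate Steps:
R = 3/4 (R = 3/(-4 + 8) = 3/4 ≈ 0.75000)
v(d) = 9/8 + 4*d/3 (v(d) = d/(3/4) - 9/(-8) = d*(4/3) - 9*(-1/8) = 4*d/3 + 9/8 = 9/8 + 4*d/3)
(s*(-5) + 8) - v(13) = (-8*(-5) + 8) - (9/8 + (4/3)*13) = (40 + 8) - (9/8 + 52/3) = 48 - 1*443/24 = 48 - 443/24 = 709/24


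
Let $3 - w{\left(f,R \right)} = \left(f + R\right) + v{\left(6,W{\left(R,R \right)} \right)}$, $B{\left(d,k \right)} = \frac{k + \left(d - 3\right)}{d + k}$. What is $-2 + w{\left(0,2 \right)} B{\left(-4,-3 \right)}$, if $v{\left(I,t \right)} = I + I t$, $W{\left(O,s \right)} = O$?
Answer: $- \frac{184}{7} \approx -26.286$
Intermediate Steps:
$B{\left(d,k \right)} = \frac{-3 + d + k}{d + k}$ ($B{\left(d,k \right)} = \frac{k + \left(-3 + d\right)}{d + k} = \frac{-3 + d + k}{d + k}$)
$w{\left(f,R \right)} = -3 - f - 7 R$ ($w{\left(f,R \right)} = 3 - \left(\left(f + R\right) + 6 \left(1 + R\right)\right) = 3 - \left(\left(R + f\right) + \left(6 + 6 R\right)\right) = 3 - \left(6 + f + 7 R\right) = -3 - f - 7 R$)
$-2 + w{\left(0,2 \right)} B{\left(-4,-3 \right)} = -2 + \left(-3 - 0 - 14\right) \frac{-3 - 4 - 3}{-4 - 3} = -2 + \left(-3 + 0 - 14\right) \frac{1}{-7} \left(-10\right) = -2 - 17 \left(\left(- \frac{1}{7}\right) \left(-10\right)\right) = -2 - \frac{170}{7} = - \frac{184}{7}$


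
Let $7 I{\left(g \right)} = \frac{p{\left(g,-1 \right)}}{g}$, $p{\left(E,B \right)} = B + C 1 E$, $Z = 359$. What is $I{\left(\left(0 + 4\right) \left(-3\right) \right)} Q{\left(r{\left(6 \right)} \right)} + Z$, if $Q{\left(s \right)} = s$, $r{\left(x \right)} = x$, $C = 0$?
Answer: $\frac{5027}{14} \approx 359.07$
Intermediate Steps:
$p{\left(E,B \right)} = B$ ($p{\left(E,B \right)} = B + 0 \cdot 1 E = B + 0 E = B + 0 = B$)
$I{\left(g \right)} = - \frac{1}{7 g}$ ($I{\left(g \right)} = \frac{\left(-1\right) \frac{1}{g}}{7} = - \frac{1}{7 g}$)
$I{\left(\left(0 + 4\right) \left(-3\right) \right)} Q{\left(r{\left(6 \right)} \right)} + Z = - \frac{1}{7 \left(0 + 4\right) \left(-3\right)} 6 + 359 = - \frac{1}{7 \cdot 4 \left(-3\right)} 6 + 359 = - \frac{1}{7 \left(-12\right)} 6 + 359 = \left(- \frac{1}{7}\right) \left(- \frac{1}{12}\right) 6 + 359 = \frac{1}{84} \cdot 6 + 359 = \frac{1}{14} + 359 = \frac{5027}{14}$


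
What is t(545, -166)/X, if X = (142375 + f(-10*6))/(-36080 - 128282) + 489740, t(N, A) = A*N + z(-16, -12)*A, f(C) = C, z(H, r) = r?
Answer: -14542421036/80494503565 ≈ -0.18066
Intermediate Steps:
t(N, A) = -12*A + A*N (t(N, A) = A*N - 12*A = -12*A + A*N)
X = 80494503565/164362 (X = (142375 - 10*6)/(-36080 - 128282) + 489740 = (142375 - 60)/(-164362) + 489740 = 142315*(-1/164362) + 489740 = -142315/164362 + 489740 = 80494503565/164362 ≈ 4.8974e+5)
t(545, -166)/X = (-166*(-12 + 545))/(80494503565/164362) = -166*533*(164362/80494503565) = -88478*164362/80494503565 = -14542421036/80494503565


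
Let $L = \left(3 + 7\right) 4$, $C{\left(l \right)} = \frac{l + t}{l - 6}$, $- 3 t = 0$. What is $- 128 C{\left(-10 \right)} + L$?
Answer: $-40$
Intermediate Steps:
$t = 0$ ($t = \left(- \frac{1}{3}\right) 0 = 0$)
$C{\left(l \right)} = \frac{l}{-6 + l}$ ($C{\left(l \right)} = \frac{l + 0}{l - 6} = \frac{l}{-6 + l}$)
$L = 40$ ($L = 10 \cdot 4 = 40$)
$- 128 C{\left(-10 \right)} + L = - 128 \left(- \frac{10}{-6 - 10}\right) + 40 = - 128 \left(- \frac{10}{-16}\right) + 40 = - 128 \left(\left(-10\right) \left(- \frac{1}{16}\right)\right) + 40 = \left(-128\right) \frac{5}{8} + 40 = -80 + 40 = -40$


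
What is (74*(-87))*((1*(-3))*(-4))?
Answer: -77256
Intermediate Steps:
(74*(-87))*((1*(-3))*(-4)) = -(-19314)*(-4) = -6438*12 = -77256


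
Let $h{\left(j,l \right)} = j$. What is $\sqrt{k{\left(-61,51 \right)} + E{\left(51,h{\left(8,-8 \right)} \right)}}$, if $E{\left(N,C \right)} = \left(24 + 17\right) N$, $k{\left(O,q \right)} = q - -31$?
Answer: $\sqrt{2173} \approx 46.615$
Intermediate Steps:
$k{\left(O,q \right)} = 31 + q$ ($k{\left(O,q \right)} = q + 31 = 31 + q$)
$E{\left(N,C \right)} = 41 N$
$\sqrt{k{\left(-61,51 \right)} + E{\left(51,h{\left(8,-8 \right)} \right)}} = \sqrt{\left(31 + 51\right) + 41 \cdot 51} = \sqrt{82 + 2091} = \sqrt{2173}$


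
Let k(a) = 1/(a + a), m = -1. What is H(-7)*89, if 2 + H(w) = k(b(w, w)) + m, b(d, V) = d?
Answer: -3827/14 ≈ -273.36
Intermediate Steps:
k(a) = 1/(2*a)
H(w) = -3 + 1/(2*w) (H(w) = -2 + (1/(2*w) - 1) = -2 + (-1 + 1/(2*w)) = -3 + 1/(2*w))
H(-7)*89 = (-3 + (1/2)/(-7))*89 = (-3 + (1/2)*(-1/7))*89 = (-3 - 1/14)*89 = -43/14*89 = -3827/14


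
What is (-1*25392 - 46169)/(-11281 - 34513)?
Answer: 10223/6542 ≈ 1.5627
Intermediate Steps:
(-1*25392 - 46169)/(-11281 - 34513) = (-25392 - 46169)/(-45794) = -71561*(-1/45794) = 10223/6542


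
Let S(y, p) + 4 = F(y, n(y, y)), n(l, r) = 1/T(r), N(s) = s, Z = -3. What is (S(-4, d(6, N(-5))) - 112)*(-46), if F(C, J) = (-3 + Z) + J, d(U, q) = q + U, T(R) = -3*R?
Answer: 33649/6 ≈ 5608.2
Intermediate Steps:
d(U, q) = U + q
n(l, r) = -1/(3*r) (n(l, r) = 1/(-3*r) = -1/(3*r))
F(C, J) = -6 + J (F(C, J) = (-3 - 3) + J = -6 + J)
S(y, p) = -10 - 1/(3*y) (S(y, p) = -4 + (-6 - 1/(3*y)) = -10 - 1/(3*y))
(S(-4, d(6, N(-5))) - 112)*(-46) = ((-10 - ⅓/(-4)) - 112)*(-46) = ((-10 - ⅓*(-¼)) - 112)*(-46) = ((-10 + 1/12) - 112)*(-46) = (-119/12 - 112)*(-46) = -1463/12*(-46) = 33649/6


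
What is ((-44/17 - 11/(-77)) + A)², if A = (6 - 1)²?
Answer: 7203856/14161 ≈ 508.71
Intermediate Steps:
A = 25 (A = 5² = 25)
((-44/17 - 11/(-77)) + A)² = ((-44/17 - 11/(-77)) + 25)² = ((-44*1/17 - 11*(-1/77)) + 25)² = ((-44/17 + ⅐) + 25)² = (-291/119 + 25)² = (2684/119)² = 7203856/14161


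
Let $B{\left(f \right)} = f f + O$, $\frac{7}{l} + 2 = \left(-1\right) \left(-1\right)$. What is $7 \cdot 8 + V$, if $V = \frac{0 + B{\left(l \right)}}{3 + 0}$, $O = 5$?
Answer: $74$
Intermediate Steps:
$l = -7$ ($l = \frac{7}{-2 - -1} = \frac{7}{-2 + 1} = \frac{7}{-1} = 7 \left(-1\right) = -7$)
$B{\left(f \right)} = 5 + f^{2}$ ($B{\left(f \right)} = f f + 5 = f^{2} + 5 = 5 + f^{2}$)
$V = 18$ ($V = \frac{0 + \left(5 + \left(-7\right)^{2}\right)}{3 + 0} = \frac{0 + \left(5 + 49\right)}{3} = \left(0 + 54\right) \frac{1}{3} = 54 \cdot \frac{1}{3} = 18$)
$7 \cdot 8 + V = 7 \cdot 8 + 18 = 56 + 18 = 74$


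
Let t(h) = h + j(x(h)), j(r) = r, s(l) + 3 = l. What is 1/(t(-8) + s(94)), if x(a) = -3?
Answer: 1/80 ≈ 0.012500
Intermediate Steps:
s(l) = -3 + l
t(h) = -3 + h (t(h) = h - 3 = -3 + h)
1/(t(-8) + s(94)) = 1/((-3 - 8) + (-3 + 94)) = 1/(-11 + 91) = 1/80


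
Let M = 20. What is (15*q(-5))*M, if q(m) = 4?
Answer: 1200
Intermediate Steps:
(15*q(-5))*M = (15*4)*20 = 60*20 = 1200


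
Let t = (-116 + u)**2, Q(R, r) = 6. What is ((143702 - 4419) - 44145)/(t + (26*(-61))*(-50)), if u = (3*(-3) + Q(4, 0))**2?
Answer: 95138/90749 ≈ 1.0484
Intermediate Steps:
u = 9 (u = (3*(-3) + 6)**2 = (-9 + 6)**2 = (-3)**2 = 9)
t = 11449 (t = (-116 + 9)**2 = (-107)**2 = 11449)
((143702 - 4419) - 44145)/(t + (26*(-61))*(-50)) = ((143702 - 4419) - 44145)/(11449 + (26*(-61))*(-50)) = (139283 - 44145)/(11449 - 1586*(-50)) = 95138/(11449 + 79300) = 95138/90749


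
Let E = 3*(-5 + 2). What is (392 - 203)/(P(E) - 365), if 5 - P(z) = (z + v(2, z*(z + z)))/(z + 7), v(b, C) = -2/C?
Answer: -15309/29525 ≈ -0.51851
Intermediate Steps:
E = -9 (E = 3*(-3) = -9)
P(z) = 5 - (z - 1/z²)/(7 + z) (P(z) = 5 - (z - 2*1/(z*(z + z)))/(z + 7) = 5 - (z - 2*1/(2*z²))/(7 + z) = 5 - (z - 1/z²)/(7 + z))
(392 - 203)/(P(E) - 365) = (392 - 203)/((1 + (-9)²*(35 + 4*(-9)))/((-9)²*(7 - 9)) - 365) = 189/((1/81)*(1 + 81*(35 - 36))/(-2) - 365) = 189/((1/81)*(-½)*(1 + 81*(-1)) - 365) = 189/((1/81)*(-½)*(1 - 81) - 365) = 189/((1/81)*(-½)*(-80) - 365) = 189/(40/81 - 365) = 189/(-29525/81) = 189*(-81/29525) = -15309/29525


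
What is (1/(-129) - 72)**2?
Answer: 86285521/16641 ≈ 5185.1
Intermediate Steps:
(1/(-129) - 72)**2 = (-1/129 - 72)**2 = (-9289/129)**2 = 86285521/16641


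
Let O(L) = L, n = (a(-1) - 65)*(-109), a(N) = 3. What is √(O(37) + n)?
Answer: 3*√755 ≈ 82.432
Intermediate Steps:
n = 6758 (n = (3 - 65)*(-109) = -62*(-109) = 6758)
√(O(37) + n) = √(37 + 6758) = √6795 = 3*√755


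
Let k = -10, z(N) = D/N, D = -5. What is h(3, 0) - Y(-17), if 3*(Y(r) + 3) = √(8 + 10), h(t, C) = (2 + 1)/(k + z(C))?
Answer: 3 - √2 ≈ 1.5858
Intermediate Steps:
z(N) = -5/N
h(t, C) = 3/(-10 - 5/C) (h(t, C) = (2 + 1)/(-10 - 5/C) = 3/(-10 - 5/C))
Y(r) = -3 + √2 (Y(r) = -3 + √(8 + 10)/3 = -3 + √18/3 = -3 + (3*√2)/3 = -3 + √2)
h(3, 0) - Y(-17) = -3*0/(5 + 10*0) - (-3 + √2) = -3*0/(5 + 0) + (3 - √2) = -3*0/5 + (3 - √2) = -3*0*⅕ + (3 - √2) = 0 + (3 - √2) = 3 - √2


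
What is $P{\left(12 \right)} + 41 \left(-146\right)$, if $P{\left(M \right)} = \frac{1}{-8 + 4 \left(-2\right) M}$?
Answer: $- \frac{622545}{104} \approx -5986.0$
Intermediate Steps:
$P{\left(M \right)} = \frac{1}{-8 - 8 M}$
$P{\left(12 \right)} + 41 \left(-146\right) = - \frac{1}{8 + 8 \cdot 12} + 41 \left(-146\right) = - \frac{1}{8 + 96} - 5986 = - \frac{1}{104} - 5986 = - \frac{622545}{104}$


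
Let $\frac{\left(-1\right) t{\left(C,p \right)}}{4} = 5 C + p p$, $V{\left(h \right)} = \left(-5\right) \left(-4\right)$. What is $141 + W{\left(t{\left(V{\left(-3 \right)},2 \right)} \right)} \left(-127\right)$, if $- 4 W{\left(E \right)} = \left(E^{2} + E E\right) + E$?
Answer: $10975989$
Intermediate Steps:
$V{\left(h \right)} = 20$
$t{\left(C,p \right)} = - 20 C - 4 p^{2}$ ($t{\left(C,p \right)} = - 4 \left(5 C + p p\right) = - 4 \left(5 C + p^{2}\right) = - 4 \left(p^{2} + 5 C\right) = - 20 C - 4 p^{2}$)
$W{\left(E \right)} = - \frac{E^{2}}{2} - \frac{E}{4}$ ($W{\left(E \right)} = - \frac{\left(E^{2} + E E\right) + E}{4} = - \frac{\left(E^{2} + E^{2}\right) + E}{4} = - \frac{2 E^{2} + E}{4} = - \frac{E + 2 E^{2}}{4} = - \frac{E^{2}}{2} - \frac{E}{4}$)
$141 + W{\left(t{\left(V{\left(-3 \right)},2 \right)} \right)} \left(-127\right) = 141 + - \frac{\left(\left(-20\right) 20 - 4 \cdot 2^{2}\right) \left(1 + 2 \left(\left(-20\right) 20 - 4 \cdot 2^{2}\right)\right)}{4} \left(-127\right) = 141 + - \frac{\left(-400 - 16\right) \left(1 + 2 \left(-400 - 16\right)\right)}{4} \left(-127\right) = 141 + \left(- \frac{1}{4}\right) \left(-416\right) \left(1 + 2 \left(-416\right)\right) \left(-127\right) = 141 + \left(- \frac{1}{4}\right) \left(-416\right) \left(1 - 832\right) \left(-127\right) = 141 + \left(- \frac{1}{4}\right) \left(-416\right) \left(-831\right) \left(-127\right) = 141 - -10975848 = 141 + 10975848 = 10975989$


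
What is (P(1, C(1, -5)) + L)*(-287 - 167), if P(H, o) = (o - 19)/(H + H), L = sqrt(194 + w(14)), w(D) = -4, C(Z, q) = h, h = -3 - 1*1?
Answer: 5221 - 454*sqrt(190) ≈ -1037.0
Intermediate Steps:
h = -4 (h = -3 - 1 = -4)
C(Z, q) = -4
L = sqrt(190) (L = sqrt(194 - 4) = sqrt(190) ≈ 13.784)
P(H, o) = (-19 + o)/(2*H) (P(H, o) = (-19 + o)/((2*H)) = (-19 + o)*(1/(2*H)) = (-19 + o)/(2*H))
(P(1, C(1, -5)) + L)*(-287 - 167) = ((1/2)*(-19 - 4)/1 + sqrt(190))*(-287 - 167) = ((1/2)*1*(-23) + sqrt(190))*(-454) = (-23/2 + sqrt(190))*(-454) = 5221 - 454*sqrt(190)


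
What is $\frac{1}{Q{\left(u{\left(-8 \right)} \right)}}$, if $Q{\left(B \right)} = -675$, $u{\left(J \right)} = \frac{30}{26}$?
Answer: $- \frac{1}{675} \approx -0.0014815$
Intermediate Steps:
$u{\left(J \right)} = \frac{15}{13}$ ($u{\left(J \right)} = 30 \cdot \frac{1}{26} = \frac{15}{13}$)
$\frac{1}{Q{\left(u{\left(-8 \right)} \right)}} = \frac{1}{-675} = - \frac{1}{675}$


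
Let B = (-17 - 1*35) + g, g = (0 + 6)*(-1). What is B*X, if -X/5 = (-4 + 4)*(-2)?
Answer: 0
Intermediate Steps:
g = -6 (g = 6*(-1) = -6)
X = 0 (X = -5*(-4 + 4)*(-2) = -0*(-2) = -5*0 = 0)
B = -58 (B = (-17 - 1*35) - 6 = (-17 - 35) - 6 = -52 - 6 = -58)
B*X = -58*0 = 0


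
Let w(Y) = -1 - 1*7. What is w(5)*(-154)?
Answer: 1232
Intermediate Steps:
w(Y) = -8 (w(Y) = -1 - 7 = -8)
w(5)*(-154) = -8*(-154) = 1232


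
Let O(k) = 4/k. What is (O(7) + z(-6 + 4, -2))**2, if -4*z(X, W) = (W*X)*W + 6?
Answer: 225/196 ≈ 1.1480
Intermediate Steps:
z(X, W) = -3/2 - X*W**2/4 (z(X, W) = -((W*X)*W + 6)/4 = -(X*W**2 + 6)/4 = -(6 + X*W**2)/4 = -3/2 - X*W**2/4)
(O(7) + z(-6 + 4, -2))**2 = (4/7 + (-3/2 - 1/4*(-6 + 4)*(-2)**2))**2 = (4*(1/7) + (-3/2 - 1/4*(-2)*4))**2 = (4/7 + (-3/2 + 2))**2 = (4/7 + 1/2)**2 = (15/14)**2 = 225/196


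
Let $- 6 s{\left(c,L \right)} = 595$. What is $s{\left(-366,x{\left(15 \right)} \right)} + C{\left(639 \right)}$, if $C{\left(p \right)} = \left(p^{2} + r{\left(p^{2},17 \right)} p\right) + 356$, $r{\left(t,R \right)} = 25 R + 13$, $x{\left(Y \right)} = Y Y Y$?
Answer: $\frac{4130759}{6} \approx 6.8846 \cdot 10^{5}$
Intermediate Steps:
$x{\left(Y \right)} = Y^{3}$ ($x{\left(Y \right)} = Y^{2} Y = Y^{3}$)
$s{\left(c,L \right)} = - \frac{595}{6}$ ($s{\left(c,L \right)} = \left(- \frac{1}{6}\right) 595 = - \frac{595}{6}$)
$r{\left(t,R \right)} = 13 + 25 R$
$C{\left(p \right)} = 356 + p^{2} + 438 p$ ($C{\left(p \right)} = \left(p^{2} + \left(13 + 25 \cdot 17\right) p\right) + 356 = \left(p^{2} + \left(13 + 425\right) p\right) + 356 = \left(p^{2} + 438 p\right) + 356 = 356 + p^{2} + 438 p$)
$s{\left(-366,x{\left(15 \right)} \right)} + C{\left(639 \right)} = - \frac{595}{6} + \left(356 + 639^{2} + 438 \cdot 639\right) = - \frac{595}{6} + \left(356 + 408321 + 279882\right) = - \frac{595}{6} + 688559 = \frac{4130759}{6}$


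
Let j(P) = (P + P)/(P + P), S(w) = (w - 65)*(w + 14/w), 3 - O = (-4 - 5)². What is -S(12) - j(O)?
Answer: 4181/6 ≈ 696.83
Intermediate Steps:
O = -78 (O = 3 - (-4 - 5)² = 3 - 1*(-9)² = 3 - 1*81 = 3 - 81 = -78)
S(w) = (-65 + w)*(w + 14/w)
j(P) = 1 (j(P) = (2*P)/((2*P)) = (2*P)*(1/(2*P)) = 1)
-S(12) - j(O) = -(14 + 12² - 910/12 - 65*12) - 1*1 = -(14 + 144 - 910*1/12 - 780) - 1 = -(14 + 144 - 455/6 - 780) - 1 = -1*(-4187/6) - 1 = 4187/6 - 1 = 4181/6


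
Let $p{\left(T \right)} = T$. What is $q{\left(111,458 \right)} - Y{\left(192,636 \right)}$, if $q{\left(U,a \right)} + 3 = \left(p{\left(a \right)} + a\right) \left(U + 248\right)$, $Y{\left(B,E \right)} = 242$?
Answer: $328599$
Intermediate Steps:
$q{\left(U,a \right)} = -3 + 2 a \left(248 + U\right)$ ($q{\left(U,a \right)} = -3 + \left(a + a\right) \left(U + 248\right) = -3 + 2 a \left(248 + U\right)$)
$q{\left(111,458 \right)} - Y{\left(192,636 \right)} = \left(-3 + 496 \cdot 458 + 2 \cdot 111 \cdot 458\right) - 242 = \left(-3 + 227168 + 101676\right) - 242 = 328841 - 242 = 328599$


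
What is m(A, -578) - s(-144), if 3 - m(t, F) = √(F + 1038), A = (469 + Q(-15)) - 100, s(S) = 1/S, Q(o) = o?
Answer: 433/144 - 2*√115 ≈ -18.441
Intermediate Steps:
A = 354 (A = (469 - 15) - 100 = 454 - 100 = 354)
m(t, F) = 3 - √(1038 + F) (m(t, F) = 3 - √(F + 1038) = 3 - √(1038 + F))
m(A, -578) - s(-144) = (3 - √(1038 - 578)) - 1/(-144) = (3 - √460) - 1*(-1/144) = (3 - 2*√115) + 1/144 = 433/144 - 2*√115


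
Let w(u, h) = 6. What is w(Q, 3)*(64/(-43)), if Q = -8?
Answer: -384/43 ≈ -8.9302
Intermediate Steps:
w(Q, 3)*(64/(-43)) = 6*(64/(-43)) = 6*(64*(-1/43)) = 6*(-64/43) = -384/43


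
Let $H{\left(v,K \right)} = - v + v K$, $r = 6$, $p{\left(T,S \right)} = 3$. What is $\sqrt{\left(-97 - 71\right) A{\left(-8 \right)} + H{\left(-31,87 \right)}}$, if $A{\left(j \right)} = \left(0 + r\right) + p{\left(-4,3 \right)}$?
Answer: $i \sqrt{4178} \approx 64.637 i$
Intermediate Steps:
$A{\left(j \right)} = 9$ ($A{\left(j \right)} = \left(0 + 6\right) + 3 = 6 + 3 = 9$)
$H{\left(v,K \right)} = - v + K v$
$\sqrt{\left(-97 - 71\right) A{\left(-8 \right)} + H{\left(-31,87 \right)}} = \sqrt{\left(-97 - 71\right) 9 - 31 \left(-1 + 87\right)} = \sqrt{\left(-168\right) 9 - 2666} = \sqrt{-1512 - 2666} = \sqrt{-4178} = i \sqrt{4178}$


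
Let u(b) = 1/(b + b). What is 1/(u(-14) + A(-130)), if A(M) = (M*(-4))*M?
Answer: -28/1892801 ≈ -1.4793e-5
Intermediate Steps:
A(M) = -4*M**2 (A(M) = (-4*M)*M = -4*M**2)
u(b) = 1/(2*b)
1/(u(-14) + A(-130)) = 1/((1/2)/(-14) - 4*(-130)**2) = 1/((1/2)*(-1/14) - 4*16900) = 1/(-1/28 - 67600) = 1/(-1892801/28) = -28/1892801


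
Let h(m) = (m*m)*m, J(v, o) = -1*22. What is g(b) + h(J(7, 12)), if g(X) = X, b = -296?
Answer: -10944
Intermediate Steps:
J(v, o) = -22
h(m) = m³ (h(m) = m²*m = m³)
g(b) + h(J(7, 12)) = -296 + (-22)³ = -296 - 10648 = -10944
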